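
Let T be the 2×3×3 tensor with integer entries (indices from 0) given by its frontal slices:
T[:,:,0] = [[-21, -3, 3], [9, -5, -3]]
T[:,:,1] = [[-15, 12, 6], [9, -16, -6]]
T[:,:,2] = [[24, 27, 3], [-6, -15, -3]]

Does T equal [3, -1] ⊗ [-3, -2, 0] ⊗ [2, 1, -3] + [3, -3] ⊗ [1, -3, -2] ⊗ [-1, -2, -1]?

Reconstruct entry (0,2,0) from the claimed factors: Σₗ aₗ[0]bₗ[2]cₗ[0] = (3)·(0)·(2) + (3)·(-2)·(-1) = 6, but T[0,2,0] = 3. The claim is false.

No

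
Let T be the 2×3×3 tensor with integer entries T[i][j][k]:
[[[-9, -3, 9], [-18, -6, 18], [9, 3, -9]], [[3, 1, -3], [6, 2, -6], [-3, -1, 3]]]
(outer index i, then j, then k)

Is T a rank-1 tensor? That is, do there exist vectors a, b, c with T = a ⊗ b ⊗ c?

If T = a ⊗ b ⊗ c then every fibre of T is a multiple of the corresponding factor, so read the factors off the fibres through the nonzero entry T[0,0,0] = -9.
The mode-1 fibre T[:,0,0] = [-9, 3] gives a = (3, -1) (primitive direction); the mode-2 fibre T[0,:,0] = [-9, -18, 9] gives b = (1, 2, -1); then c[k] = T[0,0,k] / (a[0]·b[0]) = [-9, -3, 9] / 3 = (-3, -1, 3).
Expanding (3, -1) ⊗ (1, 2, -1) ⊗ (-3, -1, 3) reproduces all 18 entries of T, so T = (3, -1) ⊗ (1, 2, -1) ⊗ (-3, -1, 3) and rank(T) ≤ 1.
Equivalently every frontal slice T[:,:,k] is c[k] times the rank-1 matrix (3, -1) ⊗ (1, 2, -1). So T has rank 1 (it is nonzero).

Yes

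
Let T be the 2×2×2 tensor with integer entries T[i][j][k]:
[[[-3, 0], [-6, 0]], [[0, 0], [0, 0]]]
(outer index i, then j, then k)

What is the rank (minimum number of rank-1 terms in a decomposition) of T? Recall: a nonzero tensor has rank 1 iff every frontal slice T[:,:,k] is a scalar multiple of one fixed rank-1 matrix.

1

Lower bound: T ≠ 0 (e.g. T[0,0,0] = -3), so rank(T) ≥ 1.
Upper bound: if T = a ⊗ b ⊗ c then every fibre of T is a multiple of the corresponding factor, so read the factors off the fibres through the nonzero entry T[0,0,0] = -3.
The mode-1 fibre T[:,0,0] = [-3, 0] gives a = (1, 0) (primitive direction); the mode-2 fibre T[0,:,0] = [-3, -6] gives b = (1, 2); then c[k] = T[0,0,k] / (a[0]·b[0]) = [-3, 0] / 1 = (-3, 0).
Expanding (1, 0) ⊗ (1, 2) ⊗ (-3, 0) reproduces all 8 entries of T, so T = (1, 0) ⊗ (1, 2) ⊗ (-3, 0) and rank(T) ≤ 1.
These bounds meet, so rank(T) = 1.
Check entry T[0,0,1] = 0: (1)·(1)·(0) = 0.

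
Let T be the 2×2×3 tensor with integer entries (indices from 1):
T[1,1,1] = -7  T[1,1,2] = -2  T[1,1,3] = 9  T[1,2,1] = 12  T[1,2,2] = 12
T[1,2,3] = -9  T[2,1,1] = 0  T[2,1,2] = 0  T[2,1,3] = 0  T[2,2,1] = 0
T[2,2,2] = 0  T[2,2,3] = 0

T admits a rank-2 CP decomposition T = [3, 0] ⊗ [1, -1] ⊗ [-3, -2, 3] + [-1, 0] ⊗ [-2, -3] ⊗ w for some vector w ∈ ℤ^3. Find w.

w = [1, 2, 0]

Subtract the known terms from T to get the rank-1 residual R = [-1, 0] ⊗ [-2, -3] ⊗ w, so R[i,j,k] = a[i]·b[j]·w[k]. Pick indices with nonzero a[1]·b[1] = (-1)·(-2) = 2. Only the fibre through (1,1,·) is needed: R[1,1,:] = T[1,1,:] − Σₗ aₗ[1]bₗ[1]cₗ = [-7, -2, 9] − (3)·(1)·[-3, -2, 3] = [2, 4, 0]. Then w[k] = R[1,1,k] / 2 for each k, giving w = [2, 4, 0] / 2 = [1, 2, 0].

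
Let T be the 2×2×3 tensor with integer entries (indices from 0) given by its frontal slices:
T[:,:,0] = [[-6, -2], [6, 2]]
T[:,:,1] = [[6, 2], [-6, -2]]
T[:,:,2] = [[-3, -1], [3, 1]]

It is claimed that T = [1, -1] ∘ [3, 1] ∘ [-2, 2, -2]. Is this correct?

No

Reconstruct entry (0,0,2) from the claimed factors: Σₗ aₗ[0]bₗ[0]cₗ[2] = (1)·(3)·(-2) = -6, but T[0,0,2] = -3. The claim is false.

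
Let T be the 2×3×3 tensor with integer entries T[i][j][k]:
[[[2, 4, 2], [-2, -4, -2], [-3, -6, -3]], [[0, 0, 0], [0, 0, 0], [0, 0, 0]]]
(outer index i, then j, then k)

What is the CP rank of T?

1

Lower bound: T ≠ 0 (e.g. T[0,0,0] = 2), so rank(T) ≥ 1.
Upper bound: the mode-1 fibre T[:,0,0] = [2, 0] gives a = [1, 0] (primitive direction); the mode-2 fibre T[0,:,0] = [2, -2, -3] gives b = [2, -2, -3]; then c[k] = T[0,0,k] / (a[0]·b[0]) = [2, 4, 2] / 2 = [1, 2, 1].
Expanding [1, 0] ⊗ [2, -2, -3] ⊗ [1, 2, 1] reproduces all 18 entries of T, so T = [1, 0] ⊗ [2, -2, -3] ⊗ [1, 2, 1] and rank(T) ≤ 1.
These bounds meet, so rank(T) = 1.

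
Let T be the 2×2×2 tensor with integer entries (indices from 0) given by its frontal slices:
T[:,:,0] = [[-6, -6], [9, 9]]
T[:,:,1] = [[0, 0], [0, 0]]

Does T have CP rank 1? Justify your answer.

Yes

If T = a ⊗ b ⊗ c then every fibre of T is a multiple of the corresponding factor, so read the factors off the fibres through the nonzero entry T[0,0,0] = -6.
The mode-1 fibre T[:,0,0] = [-6, 9] gives a = [2, -3] (primitive direction); the mode-2 fibre T[0,:,0] = [-6, -6] gives b = [1, 1]; then c[k] = T[0,0,k] / (a[0]·b[0]) = [-6, 0] / 2 = [-3, 0].
Expanding [2, -3] ⊗ [1, 1] ⊗ [-3, 0] reproduces all 8 entries of T, so T = [2, -3] ⊗ [1, 1] ⊗ [-3, 0] and rank(T) ≤ 1.
Equivalently every frontal slice T[:,:,k] is c[k] times the rank-1 matrix [2, -3] ⊗ [1, 1]. So T has rank 1 (it is nonzero).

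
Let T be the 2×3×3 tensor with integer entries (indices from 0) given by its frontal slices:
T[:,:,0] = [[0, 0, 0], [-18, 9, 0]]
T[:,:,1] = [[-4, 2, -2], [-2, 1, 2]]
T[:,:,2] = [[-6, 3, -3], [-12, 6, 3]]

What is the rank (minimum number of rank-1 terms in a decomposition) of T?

2

Lower bound: the mode-3 unfolding of T (rows indexed by k, columns by (i,j) = (0,0), (0,1), (0,2), (1,0), (1,1), (1,2)) is [[0, 0, 0, -18, 9, 0], [-4, 2, -2, -2, 1, 2], [-6, 3, -3, -12, 6, 3]].
There the 2×2 minor on rows k ∈ {0, 1}, columns (i,j) ∈ {(0,0), (1,0)} is det [[0, -18], [-4, -2]] = -72 ≠ 0, so this unfolding has rank ≥ 2; CP rank is at least every unfolding rank, so rank(T) ≥ 2. (Flattening ranks never certify an upper bound on CP rank; for that we must actually write T with 2 rank-1 terms.)
Upper bound — finding two terms. Write S_k = T[:,:,k] for the frontal slices: S₀ = [[0, 0, 0], [-18, 9, 0]], S₁ = [[-4, 2, -2], [-2, 1, 2]], S₂ = [[-6, 3, -3], [-12, 6, 3]].
If T = a₁ ∘ b₁ ∘ c₁ + a₂ ∘ b₂ ∘ c₂ then each S_k = c₁[k]·a₁b₁ᵀ + c₂[k]·a₂b₂ᵀ. S₀ and S₁ are linearly independent, so a₁b₁ᵀ and a₂b₂ᵀ must span the same plane of matrices: they are the rank-1 matrices of the form x·S₀ + y·S₁.
The 2×2 minor of x·S₀ + y·S₁ on rows {0,1}, columns {0,2} is −36·xy − 12·y² = (-12)·(y)(3·x + y), vanishing at (x:y) = (1:0) and (1:-3).
M₁ = S₀ = [[0, 0, 0], [-18, 9, 0]] = (-9)·[0, 1][2, -1, 0]ᵀ and M₂ = S₀ − 3·S₁ = [[12, -6, 6], [-12, 6, -6]] = 6·[1, -1][2, -1, 1]ᵀ, so take a₁ = [0, 1], b₁ = [2, -1, 0], a₂ = [1, -1], b₂ = [2, -1, 1].
Each slice is an integer combination of E₁ = a₁b₁ᵀ and E₂ = a₂b₂ᵀ: S₀ = −9·E₁, S₁ = −3·E₁ − 2·E₂, S₂ = −9·E₁ − 3·E₂; reading off coefficients, c₁ = [-9, -3, -9] and c₂ = [0, -2, -3].
Hence T = [0, 1] ∘ [2, -1, 0] ∘ [-9, -3, -9] + [1, -1] ∘ [2, -1, 1] ∘ [0, -2, -3], so rank(T) ≤ 2.
These bounds meet, so rank(T) = 2.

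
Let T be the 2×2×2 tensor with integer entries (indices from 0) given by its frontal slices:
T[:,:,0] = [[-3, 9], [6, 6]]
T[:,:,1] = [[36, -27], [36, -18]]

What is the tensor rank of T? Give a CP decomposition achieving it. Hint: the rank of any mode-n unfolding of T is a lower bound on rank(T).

rank(T) = 2

Lower bound: in the mode-2 unfolding of T (rows indexed by j, columns by (i,k)) the 2×2 minor on rows j ∈ {0, 1}, columns (i,k) ∈ {(0,0), (0,1)} is det [[-3, 36], [9, -27]] = -243 ≠ 0, so that unfolding has rank ≥ 2 and hence rank(T) ≥ 2 (CP rank is at least every unfolding rank, though it can be larger).
Upper bound: with S_k = T[:,:,k], the two rank-1 terms a₁b₁ᵀ, a₂b₂ᵀ are the rank-1 members of the pencil x·S₀ + y·S₁.
det(x·S₀ + y·S₁) is −72·x² + 108·xy + 324·y² = (-36)·(x − 3·y)(2·x + 3·y), vanishing at (x:y) = (3:1) and (3:-2).
M₁ = 3·S₀ + S₁ = [[27, 0], [54, 0]] = 27·(1, 2)(1, 0)ᵀ and M₂ = 3·S₀ − 2·S₁ = [[-81, 81], [-54, 54]] = (-27)·(3, 2)(1, -1)ᵀ, so take a₁ = (1, 2), b₁ = (1, 0), a₂ = (3, 2), b₂ = (1, -1).
Each slice is an integer combination of E₁ = a₁b₁ᵀ and E₂ = a₂b₂ᵀ: S₀ = 6·E₁ − 3·E₂, S₁ = 9·E₁ + 9·E₂; reading off coefficients, c₁ = (6, 9) and c₂ = (-3, 9).
Hence T = (1, 2) ⊗ (1, 0) ⊗ (6, 9) + (3, 2) ⊗ (1, -1) ⊗ (-3, 9), so rank(T) ≤ 2.
These bounds meet, so rank(T) = 2.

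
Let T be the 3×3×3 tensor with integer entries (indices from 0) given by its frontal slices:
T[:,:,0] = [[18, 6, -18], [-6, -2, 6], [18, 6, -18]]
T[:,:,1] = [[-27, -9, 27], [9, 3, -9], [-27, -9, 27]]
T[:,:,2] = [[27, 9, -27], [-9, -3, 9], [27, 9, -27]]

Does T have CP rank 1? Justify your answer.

If T = a (x) b (x) c then every fibre of T is a multiple of the corresponding factor, so read the factors off the fibres through the nonzero entry T[0,0,0] = 18.
The mode-1 fibre T[:,0,0] = [18, -6, 18] gives a = [3, -1, 3] (primitive direction); the mode-2 fibre T[0,:,0] = [18, 6, -18] gives b = [3, 1, -3]; then c[k] = T[0,0,k] / (a[0]·b[0]) = [18, -27, 27] / 9 = [2, -3, 3].
Expanding [3, -1, 3] (x) [3, 1, -3] (x) [2, -3, 3] reproduces all 27 entries of T, so T = [3, -1, 3] (x) [3, 1, -3] (x) [2, -3, 3] and rank(T) ≤ 1.
Equivalently every frontal slice T[:,:,k] is c[k] times the rank-1 matrix [3, -1, 3] (x) [3, 1, -3]. So T has rank 1 (it is nonzero).

Yes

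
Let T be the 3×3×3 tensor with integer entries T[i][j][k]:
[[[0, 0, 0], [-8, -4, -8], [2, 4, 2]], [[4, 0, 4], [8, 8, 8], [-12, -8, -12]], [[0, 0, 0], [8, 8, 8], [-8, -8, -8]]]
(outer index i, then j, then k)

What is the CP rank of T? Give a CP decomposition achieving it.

Lower bound: the mode-2 unfolding of T (rows indexed by j, columns by (i,k) = (0,0), (0,1), (0,2), (1,0), (1,1), (1,2), (2,0), (2,1), (2,2)) is [[0, 0, 0, 4, 0, 4, 0, 0, 0], [-8, -4, -8, 8, 8, 8, 8, 8, 8], [2, 4, 2, -12, -8, -12, -8, -8, -8]].
There the 3×3 minor on rows j ∈ {0, 1, 2}, columns (i,k) ∈ {(0,0), (0,1), (1,0)} is det [[0, 0, 4], [-8, -4, 8], [2, 4, -12]] = -96 ≠ 0, so this unfolding has rank ≥ 3; CP rank is at least every unfolding rank, so rank(T) ≥ 3. (Flattening ranks never certify an upper bound on CP rank; for that we must actually write T with 3 rank-1 terms.)
Upper bound: T is a sum of 3 rank-1 terms, T = [1, -2, -2] ⊗ [0, 1, -1] ⊗ [-4, -4, -4] + [1, 0, 0] ⊗ [2, 2, -1] ⊗ [-2, 0, -2] + [1, 1, 0] ⊗ [1, 0, -1] ⊗ [4, 0, 4] (one valid choice — decompositions are not unique — normalised so each a, b is primitive with positive first nonzero entry; check it by expanding all entries), so rank(T) ≤ 3.
These bounds meet, so rank(T) = 3.
Check entry T[0,2,0] = 2: (1)·(-1)·(-4) + (1)·(-1)·(-2) + (1)·(-1)·(4) = 2.

rank(T) = 3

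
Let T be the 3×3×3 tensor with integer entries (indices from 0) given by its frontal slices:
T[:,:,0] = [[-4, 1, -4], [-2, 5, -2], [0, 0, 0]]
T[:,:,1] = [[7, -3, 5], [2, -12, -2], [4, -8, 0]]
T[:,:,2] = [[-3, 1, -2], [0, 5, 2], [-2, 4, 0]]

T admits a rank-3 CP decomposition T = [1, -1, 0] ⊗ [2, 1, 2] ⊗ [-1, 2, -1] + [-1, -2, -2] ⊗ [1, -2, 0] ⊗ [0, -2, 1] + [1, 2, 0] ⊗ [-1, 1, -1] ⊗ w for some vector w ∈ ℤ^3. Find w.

w = [2, -1, 0]

Subtract the known terms from T to get the rank-1 residual R = [1, 2, 0] ⊗ [-1, 1, -1] ⊗ w, so R[i,j,k] = a[i]·b[j]·w[k]. Pick indices with nonzero a[0]·b[0] = (1)·(-1) = -1. Only the fibre through (0,0,·) is needed: R[0,0,:] = T[0,0,:] − Σₗ aₗ[0]bₗ[0]cₗ = [-4, 7, -3] − (1)·(2)·[-1, 2, -1] − (-1)·(1)·[0, -2, 1] = [-2, 1, 0]. Then w[k] = R[0,0,k] / -1 for each k, giving w = [-2, 1, 0] / -1 = [2, -1, 0].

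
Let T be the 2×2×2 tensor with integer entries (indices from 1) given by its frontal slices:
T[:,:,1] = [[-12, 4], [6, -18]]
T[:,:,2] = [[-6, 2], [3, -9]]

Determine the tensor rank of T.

2

Lower bound: in the mode-1 unfolding of T (rows indexed by i, columns by (j,k)) the 2×2 minor on rows i ∈ {1, 2}, columns (j,k) ∈ {(1,1), (2,1)} is det [[-12, 4], [6, -18]] = 192 ≠ 0, so that unfolding has rank ≥ 2 and hence rank(T) ≥ 2 (CP rank is at least every unfolding rank, though it can be larger).
Upper bound: T[:,:,k] = c[k]·M for every slice, with c = (2, 1) and M = [[-6, 2], [3, -9]] (rows i, columns j).
Splitting M by its rows (i = 1, 2), M = (1, 0)(-6, 2)ᵀ + (0, 1)(3, -9)ᵀ.
Hence T = (1, 0) ⊗ (-6, 2) ⊗ (2, 1) + (0, 1) ⊗ (3, -9) ⊗ (2, 1), so rank(T) ≤ 2.
These bounds meet, so rank(T) = 2.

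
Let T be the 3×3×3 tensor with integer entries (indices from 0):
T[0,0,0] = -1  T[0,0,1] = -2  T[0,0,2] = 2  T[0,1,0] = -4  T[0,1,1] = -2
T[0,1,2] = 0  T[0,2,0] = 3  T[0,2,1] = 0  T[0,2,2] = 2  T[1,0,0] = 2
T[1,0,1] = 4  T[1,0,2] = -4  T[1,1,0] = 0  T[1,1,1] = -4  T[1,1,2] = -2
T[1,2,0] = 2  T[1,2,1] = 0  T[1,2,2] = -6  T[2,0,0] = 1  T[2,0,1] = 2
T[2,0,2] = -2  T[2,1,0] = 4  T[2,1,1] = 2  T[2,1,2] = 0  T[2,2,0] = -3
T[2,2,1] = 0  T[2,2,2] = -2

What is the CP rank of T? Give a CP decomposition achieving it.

rank(T) = 3

Lower bound: the mode-2 unfolding of T (rows indexed by j, columns by (i,k) = (0,0), (0,1), (0,2), (1,0), (1,1), (1,2), (2,0), (2,1), (2,2)) is [[-1, -2, 2, 2, 4, -4, 1, 2, -2], [-4, -2, 0, 0, -4, -2, 4, 2, 0], [3, 0, 2, 2, 0, -6, -3, 0, -2]].
There the 3×3 minor on rows j ∈ {0, 1, 2}, columns (i,k) ∈ {(0,0), (0,1), (1,1)} is det [[-1, -2, 4], [-4, -2, -4], [3, 0, 0]] = 48 ≠ 0, so this unfolding has rank ≥ 3; CP rank is at least every unfolding rank, so rank(T) ≥ 3. (Unfolding ranks only ever bound the CP rank from below — rank(T) can be strictly larger than all of them — so the matching upper bound has to come from an explicit 3-term decomposition.)
Upper bound: T is a sum of 3 rank-1 terms, T = [0, 1, 0] ⊗ [0, 1, 1] ⊗ [0, -4, -2] + [1, -2, -1] ⊗ [1, 0, 1] ⊗ [-1, -2, 2] + [1, 0, -1] ⊗ [0, 1, -1] ⊗ [-4, -2, 0] (written with every a and b primitive with positive leading entry and the scale carried by c; CP decompositions are not unique, and this one is verified by expanding entrywise), so rank(T) ≤ 3.
These bounds meet, so rank(T) = 3.
Check entry T[1,2,1] = 0: (1)·(1)·(-4) + (-2)·(1)·(-2) + (0)·(-1)·(-2) = 0.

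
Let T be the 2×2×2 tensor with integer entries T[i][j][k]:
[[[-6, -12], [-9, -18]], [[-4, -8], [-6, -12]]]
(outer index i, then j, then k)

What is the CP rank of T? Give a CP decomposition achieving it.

Lower bound: T ≠ 0 (e.g. T[0,0,0] = -6), so rank(T) ≥ 1.
Upper bound: if T = a ⊗ b ⊗ c then every fibre of T is a multiple of the corresponding factor, so read the factors off the fibres through the nonzero entry T[0,0,0] = -6.
The mode-1 fibre T[:,0,0] = [-6, -4] gives a = [3, 2] (primitive direction); the mode-2 fibre T[0,:,0] = [-6, -9] gives b = [2, 3]; then c[k] = T[0,0,k] / (a[0]·b[0]) = [-6, -12] / 6 = [-1, -2].
Expanding [3, 2] ⊗ [2, 3] ⊗ [-1, -2] reproduces all 8 entries of T, so T = [3, 2] ⊗ [2, 3] ⊗ [-1, -2] and rank(T) ≤ 1.
These bounds meet, so rank(T) = 1.

rank(T) = 1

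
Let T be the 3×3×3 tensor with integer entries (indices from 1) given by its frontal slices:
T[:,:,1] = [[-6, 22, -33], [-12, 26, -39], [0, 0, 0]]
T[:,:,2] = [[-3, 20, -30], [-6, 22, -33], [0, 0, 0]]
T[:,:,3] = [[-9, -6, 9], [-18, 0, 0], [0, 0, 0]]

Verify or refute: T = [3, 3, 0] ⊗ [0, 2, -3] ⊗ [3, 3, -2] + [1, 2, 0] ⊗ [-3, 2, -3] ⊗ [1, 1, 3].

No

Reconstruct entry (1,1,1) from the claimed factors: Σₗ aₗ[1]bₗ[1]cₗ[1] = (3)·(0)·(3) + (1)·(-3)·(1) = -3, but T[1,1,1] = -6. The claim is false.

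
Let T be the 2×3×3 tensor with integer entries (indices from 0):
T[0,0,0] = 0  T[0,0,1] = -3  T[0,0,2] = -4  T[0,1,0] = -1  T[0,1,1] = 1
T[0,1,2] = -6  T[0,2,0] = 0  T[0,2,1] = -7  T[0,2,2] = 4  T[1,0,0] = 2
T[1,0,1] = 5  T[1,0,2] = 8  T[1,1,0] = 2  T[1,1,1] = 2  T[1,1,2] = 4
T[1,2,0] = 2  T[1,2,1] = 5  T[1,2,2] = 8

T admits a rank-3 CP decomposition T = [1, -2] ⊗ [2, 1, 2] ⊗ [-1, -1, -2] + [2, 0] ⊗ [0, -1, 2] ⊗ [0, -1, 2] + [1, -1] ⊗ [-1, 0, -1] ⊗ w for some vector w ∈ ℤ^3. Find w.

Subtract the known terms from T to get the rank-1 residual R = [1, -1] ⊗ [-1, 0, -1] ⊗ w, so R[i,j,k] = a[i]·b[j]·w[k]. Pick indices with nonzero a[0]·b[0] = (1)·(-1) = -1. Only the fibre through (0,0,·) is needed: R[0,0,:] = T[0,0,:] − Σₗ aₗ[0]bₗ[0]cₗ = [0, -3, -4] − (1)·(2)·[-1, -1, -2] − (2)·(0)·[0, -1, 2] = [2, -1, 0]. Then w[k] = R[0,0,k] / -1 for each k, giving w = [2, -1, 0] / -1 = [-2, 1, 0].

w = [-2, 1, 0]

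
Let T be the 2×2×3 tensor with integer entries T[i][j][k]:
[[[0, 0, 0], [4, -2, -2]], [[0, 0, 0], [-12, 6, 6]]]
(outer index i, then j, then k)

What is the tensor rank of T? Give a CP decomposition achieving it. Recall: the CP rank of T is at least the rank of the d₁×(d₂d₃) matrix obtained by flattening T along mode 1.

rank(T) = 1

Lower bound: T ≠ 0 (e.g. T[0,1,0] = 4), so rank(T) ≥ 1.
Upper bound: if T = a ⊗ b ⊗ c then every fibre of T is a multiple of the corresponding factor, so read the factors off the fibres through the nonzero entry T[0,1,0] = 4.
The mode-1 fibre T[:,1,0] = [4, -12] gives a = [1, -3] (primitive direction); the mode-2 fibre T[0,:,0] = [0, 4] gives b = [0, 1]; then c[k] = T[0,1,k] / (a[0]·b[1]) = [4, -2, -2] / 1 = [4, -2, -2].
Expanding [1, -3] ⊗ [0, 1] ⊗ [4, -2, -2] reproduces all 12 entries of T, so T = [1, -3] ⊗ [0, 1] ⊗ [4, -2, -2] and rank(T) ≤ 1.
These bounds meet, so rank(T) = 1.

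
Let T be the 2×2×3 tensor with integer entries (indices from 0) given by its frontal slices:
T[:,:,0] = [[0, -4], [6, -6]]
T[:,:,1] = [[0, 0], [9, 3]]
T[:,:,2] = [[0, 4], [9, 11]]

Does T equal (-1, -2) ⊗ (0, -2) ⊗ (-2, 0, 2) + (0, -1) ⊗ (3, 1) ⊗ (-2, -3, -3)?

Reconstruct entrywise from the claimed factors. For example, T[0,0,2] = 0 and Σₗ aₗ[0]bₗ[0]cₗ[2] = (-1)·(0)·(2) + (0)·(3)·(-3) = 0; checking all 12 entries, every one matches. The claim holds.

Yes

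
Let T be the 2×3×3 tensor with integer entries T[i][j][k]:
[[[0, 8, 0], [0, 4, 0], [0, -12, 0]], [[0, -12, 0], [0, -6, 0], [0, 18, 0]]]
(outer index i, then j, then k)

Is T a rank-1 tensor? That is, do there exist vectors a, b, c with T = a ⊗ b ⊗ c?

If T = a ⊗ b ⊗ c then every fibre of T is a multiple of the corresponding factor, so read the factors off the fibres through the nonzero entry T[0,0,1] = 8.
The mode-1 fibre T[:,0,1] = [8, -12] gives a = [2, -3] (primitive direction); the mode-2 fibre T[0,:,1] = [8, 4, -12] gives b = [2, 1, -3]; then c[k] = T[0,0,k] / (a[0]·b[0]) = [0, 8, 0] / 4 = [0, 2, 0].
Expanding [2, -3] ⊗ [2, 1, -3] ⊗ [0, 2, 0] reproduces all 18 entries of T, so T = [2, -3] ⊗ [2, 1, -3] ⊗ [0, 2, 0] and rank(T) ≤ 1.
Equivalently every frontal slice T[:,:,k] is c[k] times the rank-1 matrix [2, -3] ⊗ [2, 1, -3]. So T has rank 1 (it is nonzero).

Yes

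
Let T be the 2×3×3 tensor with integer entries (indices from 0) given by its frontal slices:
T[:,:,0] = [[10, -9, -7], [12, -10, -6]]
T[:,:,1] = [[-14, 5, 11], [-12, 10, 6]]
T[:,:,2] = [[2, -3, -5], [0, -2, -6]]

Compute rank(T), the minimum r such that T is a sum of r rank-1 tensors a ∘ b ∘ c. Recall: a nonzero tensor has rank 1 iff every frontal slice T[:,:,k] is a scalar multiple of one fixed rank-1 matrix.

3

Lower bound: the mode-3 unfolding of T (rows indexed by k, columns by (i,j) = (0,0), (0,1), (0,2), (1,0), (1,1), (1,2)) is [[10, -9, -7, 12, -10, -6], [-14, 5, 11, -12, 10, 6], [2, -3, -5, 0, -2, -6]].
There the 3×3 minor on rows k ∈ {0, 1, 2}, columns (i,j) ∈ {(0,0), (0,1), (0,2)} is det [[10, -9, -7], [-14, 5, 11], [2, -3, -5]] = 288 ≠ 0, so this unfolding has rank ≥ 3; CP rank is at least every unfolding rank, so rank(T) ≥ 3. (This is only a lower bound: in general the CP rank may exceed every unfolding rank, so we still need to exhibit 3 rank-1 terms summing to T.)
Upper bound: T is a sum of 3 rank-1 terms, T = [1, 0] ∘ [1, 1, -1] ∘ [0, -4, 0] + [1, 1] ∘ [1, -1, -1] ∘ [8, -8, 4] + [1, 2] ∘ [2, -1, 1] ∘ [1, -1, -1] (one valid choice — decompositions are not unique — normalised so each a, b is primitive with positive first nonzero entry; check it by expanding all entries), so rank(T) ≤ 3.
These bounds meet, so rank(T) = 3.
Check entry T[1,2,1] = 6: (0)·(-1)·(-4) + (1)·(-1)·(-8) + (2)·(1)·(-1) = 6.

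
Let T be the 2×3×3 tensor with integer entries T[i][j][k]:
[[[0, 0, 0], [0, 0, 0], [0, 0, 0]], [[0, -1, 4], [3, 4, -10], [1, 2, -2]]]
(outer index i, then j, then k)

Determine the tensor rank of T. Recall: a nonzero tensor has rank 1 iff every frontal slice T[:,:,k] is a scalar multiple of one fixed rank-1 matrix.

3

Lower bound: the mode-3 unfolding of T (rows indexed by k, columns by (i,j) = (0,0), (0,1), (0,2), (1,0), (1,1), (1,2)) is [[0, 0, 0, 0, 3, 1], [0, 0, 0, -1, 4, 2], [0, 0, 0, 4, -10, -2]].
There the 3×3 minor on rows k ∈ {0, 1, 2}, columns (i,j) ∈ {(1,0), (1,1), (1,2)} is det [[0, 3, 1], [-1, 4, 2], [4, -10, -2]] = 12 ≠ 0, so this unfolding has rank ≥ 3; CP rank is at least every unfolding rank, so rank(T) ≥ 3. (Unfolding ranks only ever bound the CP rank from below — rank(T) can be strictly larger than all of them — so the matching upper bound has to come from an explicit 3-term decomposition.)
Upper bound: T is a sum of 3 rank-1 terms, T = [0, 1] ∘ [1, -1, 0] ∘ [1, 2, 2] + [0, 1] ∘ [1, 2, 0] ∘ [1, 1, -2] + [0, 1] ∘ [2, -2, -1] ∘ [-1, -2, 2] (written with every a and b primitive with positive leading entry and the scale carried by c; CP decompositions are not unique, and this one is verified by expanding entrywise), so rank(T) ≤ 3.
These bounds meet, so rank(T) = 3.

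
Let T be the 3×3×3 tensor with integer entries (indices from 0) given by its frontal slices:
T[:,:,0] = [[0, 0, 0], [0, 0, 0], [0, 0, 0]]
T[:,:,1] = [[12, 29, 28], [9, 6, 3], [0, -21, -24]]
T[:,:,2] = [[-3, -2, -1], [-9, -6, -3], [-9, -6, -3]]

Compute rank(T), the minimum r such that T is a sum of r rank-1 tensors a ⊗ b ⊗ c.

2

Lower bound: in the mode-2 unfolding of T (rows indexed by j, columns by (i,k)) the 2×2 minor on rows j ∈ {0, 1}, columns (i,k) ∈ {(0,1), (0,2)} is det [[12, -3], [29, -2]] = 63 ≠ 0, so that unfolding has rank ≥ 2 and hence rank(T) ≥ 2 (CP rank is at least every unfolding rank, though it can be larger).
Upper bound: with S_k = T[:,:,k], the two rank-1 terms a₁b₁ᵀ, a₂b₂ᵀ are the rank-1 members of the pencil x·S₁ + y·S₂.
The 2×2 minor of x·S₁ + y·S₂ on rows {0,1}, columns {0,1} is −189·x² + 189·xy = (-189)·(x − y)(x), vanishing at (x:y) = (1:1) and (0:1).
M₁ = S₁ + S₂ = [[9, 27, 27], [0, 0, 0], [-9, -27, -27]] = 9·[1, 0, -1][1, 3, 3]ᵀ and M₂ = S₂ = [[-3, -2, -1], [-9, -6, -3], [-9, -6, -3]] = −[1, 3, 3][3, 2, 1]ᵀ, so take a₁ = [1, 0, -1], b₁ = [1, 3, 3], a₂ = [1, 3, 3], b₂ = [3, 2, 1].
Each slice is an integer combination of E₁ = a₁b₁ᵀ and E₂ = a₂b₂ᵀ: S₀ = 0, S₁ = 9·E₁ + E₂, S₂ = −E₂; reading off coefficients, c₁ = [0, 9, 0] and c₂ = [0, 1, -1].
Hence T = [1, 0, -1] ⊗ [1, 3, 3] ⊗ [0, 9, 0] + [1, 3, 3] ⊗ [3, 2, 1] ⊗ [0, 1, -1], so rank(T) ≤ 2.
These bounds meet, so rank(T) = 2.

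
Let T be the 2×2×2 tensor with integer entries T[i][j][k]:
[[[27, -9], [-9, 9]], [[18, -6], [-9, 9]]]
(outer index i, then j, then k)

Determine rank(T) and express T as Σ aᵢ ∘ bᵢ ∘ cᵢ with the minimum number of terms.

Lower bound: in the mode-3 unfolding of T (rows indexed by k, columns by (i,j)) the 2×2 minor on rows k ∈ {0, 1}, columns (i,j) ∈ {(0,0), (0,1)} is det [[27, -9], [-9, 9]] = 162 ≠ 0, so that unfolding has rank ≥ 2 and hence rank(T) ≥ 2 (CP rank is at least every unfolding rank, though it can be larger).
Upper bound: with S_k = T[:,:,k], the two rank-1 terms a₁b₁ᵀ, a₂b₂ᵀ are the rank-1 members of the pencil x·S₀ + y·S₁.
det(x·S₀ + y·S₁) is −81·x² + 108·xy − 27·y² = (-27)·(3·x − y)(x − y), vanishing at (x:y) = (1:3) and (1:1).
M₁ = S₀ + 3·S₁ = [[0, 18], [0, 18]] = 18·[1, 1][0, 1]ᵀ and M₂ = S₀ + S₁ = [[18, 0], [12, 0]] = 6·[3, 2][1, 0]ᵀ, so take a₁ = [1, 1], b₁ = [0, 1], a₂ = [3, 2], b₂ = [1, 0].
Each slice is an integer combination of E₁ = a₁b₁ᵀ and E₂ = a₂b₂ᵀ: S₀ = −9·E₁ + 9·E₂, S₁ = 9·E₁ − 3·E₂; reading off coefficients, c₁ = [-9, 9] and c₂ = [9, -3].
Hence T = [1, 1] ∘ [0, 1] ∘ [-9, 9] + [3, 2] ∘ [1, 0] ∘ [9, -3], so rank(T) ≤ 2.
These bounds meet, so rank(T) = 2.

rank(T) = 2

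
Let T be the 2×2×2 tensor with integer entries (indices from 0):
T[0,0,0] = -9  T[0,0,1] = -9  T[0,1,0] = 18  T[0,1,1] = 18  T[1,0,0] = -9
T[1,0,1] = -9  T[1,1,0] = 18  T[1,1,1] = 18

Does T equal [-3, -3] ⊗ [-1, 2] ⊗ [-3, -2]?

Reconstruct entry (0,0,1) from the claimed factors: Σₗ aₗ[0]bₗ[0]cₗ[1] = (-3)·(-1)·(-2) = -6, but T[0,0,1] = -9. The claim is false.

No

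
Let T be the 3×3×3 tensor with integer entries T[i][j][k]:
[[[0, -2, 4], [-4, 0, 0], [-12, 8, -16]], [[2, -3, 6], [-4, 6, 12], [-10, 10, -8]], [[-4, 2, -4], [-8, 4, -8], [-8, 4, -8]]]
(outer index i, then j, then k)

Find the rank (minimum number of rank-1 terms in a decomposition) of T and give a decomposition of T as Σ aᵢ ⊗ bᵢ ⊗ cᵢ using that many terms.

rank(T) = 3

Lower bound: the mode-1 unfolding of T (rows indexed by i, columns by (j,k) = (0,0), (0,1), (0,2), (1,0), (1,1), (1,2), (2,0), (2,1), (2,2)) is [[0, -2, 4, -4, 0, 0, -12, 8, -16], [2, -3, 6, -4, 6, 12, -10, 10, -8], [-4, 2, -4, -8, 4, -8, -8, 4, -8]].
There the 3×3 minor on rows i ∈ {0, 1, 2}, columns (j,k) ∈ {(0,0), (0,1), (1,0)} is det [[0, -2, -4], [2, -3, -4], [-4, 2, -8]] = -32 ≠ 0, so this unfolding has rank ≥ 3; CP rank is at least every unfolding rank, so rank(T) ≥ 3. (Flattening ranks never certify an upper bound on CP rank; for that we must actually write T with 3 rank-1 terms.)
Upper bound: T is a sum of 3 rank-1 terms, T = [0, 1, 0] ⊗ [0, 2, 1] ⊗ [-2, 4, 4] + [1, 1, 0] ⊗ [1, 1, -1] ⊗ [4, -4, 8] + [2, 1, 2] ⊗ [1, 2, 2] ⊗ [-2, 1, -2] (written with every a and b primitive with positive leading entry and the scale carried by c; CP decompositions are not unique, and this one is verified by expanding entrywise), so rank(T) ≤ 3.
These bounds meet, so rank(T) = 3.
Check entry T[2,0,0] = -4: (0)·(0)·(-2) + (0)·(1)·(4) + (2)·(1)·(-2) = -4.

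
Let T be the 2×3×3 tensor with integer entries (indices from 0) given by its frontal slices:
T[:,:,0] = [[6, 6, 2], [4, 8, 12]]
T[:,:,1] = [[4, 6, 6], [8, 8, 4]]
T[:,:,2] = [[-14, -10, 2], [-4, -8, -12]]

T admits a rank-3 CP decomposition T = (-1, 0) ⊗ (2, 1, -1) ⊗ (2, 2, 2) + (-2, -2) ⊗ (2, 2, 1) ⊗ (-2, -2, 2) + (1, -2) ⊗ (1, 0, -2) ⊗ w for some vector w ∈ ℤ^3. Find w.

w = (2, 0, -2)

Subtract the known terms from T to get the rank-1 residual R = (1, -2) ⊗ (1, 0, -2) ⊗ w, so R[i,j,k] = a[i]·b[j]·w[k]. Pick indices with nonzero a[0]·b[0] = (1)·(1) = 1. Only the fibre through (0,0,·) is needed: R[0,0,:] = T[0,0,:] − Σₗ aₗ[0]bₗ[0]cₗ = [6, 4, -14] − (-1)·(2)·(2, 2, 2) − (-2)·(2)·(-2, -2, 2) = [2, 0, -2]. Then w[k] = R[0,0,k] / 1 for each k, giving w = [2, 0, -2] / 1 = (2, 0, -2).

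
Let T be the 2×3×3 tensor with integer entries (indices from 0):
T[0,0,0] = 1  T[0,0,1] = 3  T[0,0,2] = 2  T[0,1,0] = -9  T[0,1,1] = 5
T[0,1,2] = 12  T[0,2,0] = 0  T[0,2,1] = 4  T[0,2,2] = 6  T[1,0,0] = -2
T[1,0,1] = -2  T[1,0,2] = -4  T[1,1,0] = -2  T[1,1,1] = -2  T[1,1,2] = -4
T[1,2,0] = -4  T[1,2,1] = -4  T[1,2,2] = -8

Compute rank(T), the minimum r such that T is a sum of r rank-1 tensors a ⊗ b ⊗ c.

Lower bound: the mode-2 unfolding of T (rows indexed by j, columns by (i,k) = (0,0), (0,1), (0,2), (1,0), (1,1), (1,2)) is [[1, 3, 2, -2, -2, -4], [-9, 5, 12, -2, -2, -4], [0, 4, 6, -4, -4, -8]].
There the 3×3 minor on rows j ∈ {0, 1, 2}, columns (i,k) ∈ {(0,0), (0,1), (0,2)} is det [[1, 3, 2], [-9, 5, 12], [0, 4, 6]] = 72 ≠ 0, so this unfolding has rank ≥ 3; CP rank is at least every unfolding rank, so rank(T) ≥ 3. (This is only a lower bound: in general the CP rank may exceed every unfolding rank, so we still need to exhibit 3 rank-1 terms summing to T.)
Upper bound: T is a sum of 3 rank-1 terms, T = [1, -2] ⊗ [1, 1, 2] ⊗ [1, 1, 2] + [1, 0] ⊗ [1, 2, 1] ⊗ [-4, 2, 4] + [1, 0] ⊗ [2, -1, 1] ⊗ [2, 0, -2] (written with every a and b primitive with positive leading entry and the scale carried by c; CP decompositions are not unique, and this one is verified by expanding entrywise), so rank(T) ≤ 3.
These bounds meet, so rank(T) = 3.

3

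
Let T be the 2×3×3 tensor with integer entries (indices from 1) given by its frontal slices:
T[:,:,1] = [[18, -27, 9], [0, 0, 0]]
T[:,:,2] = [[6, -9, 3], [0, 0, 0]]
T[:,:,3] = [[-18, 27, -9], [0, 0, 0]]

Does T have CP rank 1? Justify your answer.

The mode-1 fibre T[:,1,1] = [18, 0] gives a = [1, 0] (primitive direction); the mode-2 fibre T[1,:,1] = [18, -27, 9] gives b = [2, -3, 1]; then c[k] = T[1,1,k] / (a[1]·b[1]) = [18, 6, -18] / 2 = [9, 3, -9].
Expanding [1, 0] ∘ [2, -3, 1] ∘ [9, 3, -9] reproduces all 18 entries of T, so T = [1, 0] ∘ [2, -3, 1] ∘ [9, 3, -9] and rank(T) ≤ 1.
Equivalently every frontal slice T[:,:,k] is c[k] times the rank-1 matrix [1, 0] ∘ [2, -3, 1]. So T has rank 1 (it is nonzero).

Yes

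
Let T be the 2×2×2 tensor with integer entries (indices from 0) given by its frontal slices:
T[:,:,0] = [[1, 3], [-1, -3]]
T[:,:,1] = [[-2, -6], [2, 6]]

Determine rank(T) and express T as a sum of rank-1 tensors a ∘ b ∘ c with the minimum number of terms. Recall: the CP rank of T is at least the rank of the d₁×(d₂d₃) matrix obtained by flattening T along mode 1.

Lower bound: T ≠ 0 (e.g. T[0,0,0] = 1), so rank(T) ≥ 1.
Upper bound: if T = a ∘ b ∘ c then every fibre of T is a multiple of the corresponding factor, so read the factors off the fibres through the nonzero entry T[0,0,0] = 1.
The mode-1 fibre T[:,0,0] = [1, -1] gives a = [1, -1] (primitive direction); the mode-2 fibre T[0,:,0] = [1, 3] gives b = [1, 3]; then c[k] = T[0,0,k] / (a[0]·b[0]) = [1, -2] / 1 = [1, -2].
Expanding [1, -1] ∘ [1, 3] ∘ [1, -2] reproduces all 8 entries of T, so T = [1, -1] ∘ [1, 3] ∘ [1, -2] and rank(T) ≤ 1.
These bounds meet, so rank(T) = 1.
Check entry T[1,1,0] = -3: (-1)·(3)·(1) = -3.

rank(T) = 1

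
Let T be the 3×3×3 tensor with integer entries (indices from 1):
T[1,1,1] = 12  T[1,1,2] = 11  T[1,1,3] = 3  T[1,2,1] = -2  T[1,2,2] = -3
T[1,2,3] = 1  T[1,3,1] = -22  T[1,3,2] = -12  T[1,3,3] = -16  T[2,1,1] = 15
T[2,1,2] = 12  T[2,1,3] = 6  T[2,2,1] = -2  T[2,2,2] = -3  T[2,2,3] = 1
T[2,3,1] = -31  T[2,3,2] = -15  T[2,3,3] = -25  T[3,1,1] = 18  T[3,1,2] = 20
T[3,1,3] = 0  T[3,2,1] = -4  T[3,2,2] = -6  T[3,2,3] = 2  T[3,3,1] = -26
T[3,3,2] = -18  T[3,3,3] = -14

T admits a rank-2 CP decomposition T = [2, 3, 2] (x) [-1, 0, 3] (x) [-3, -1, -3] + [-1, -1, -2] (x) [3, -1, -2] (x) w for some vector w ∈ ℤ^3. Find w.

w = [-2, -3, 1]

Subtract the known terms from T to get the rank-1 residual R = [-1, -1, -2] (x) [3, -1, -2] (x) w, so R[i,j,k] = a[i]·b[j]·w[k]. Pick indices with nonzero a[1]·b[1] = (-1)·(3) = -3. Only the fibre through (1,1,·) is needed: R[1,1,:] = T[1,1,:] − Σₗ aₗ[1]bₗ[1]cₗ = [12, 11, 3] − (2)·(-1)·[-3, -1, -3] = [6, 9, -3]. Then w[k] = R[1,1,k] / -3 for each k, giving w = [6, 9, -3] / -3 = [-2, -3, 1].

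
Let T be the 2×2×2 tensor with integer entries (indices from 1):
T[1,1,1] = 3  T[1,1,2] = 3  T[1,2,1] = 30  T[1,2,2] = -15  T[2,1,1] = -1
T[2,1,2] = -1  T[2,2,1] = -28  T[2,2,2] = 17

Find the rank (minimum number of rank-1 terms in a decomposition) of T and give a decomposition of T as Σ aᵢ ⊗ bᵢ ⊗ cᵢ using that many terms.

rank(T) = 2

Lower bound: the mode-1 unfolding of T (rows indexed by i, columns by (j,k) = (1,1), (1,2), (2,1), (2,2)) is [[3, 3, 30, -15], [-1, -1, -28, 17]].
There the 2×2 minor on rows i ∈ {1, 2}, columns (j,k) ∈ {(1,1), (2,1)} is det [[3, 30], [-1, -28]] = -54 ≠ 0, so this unfolding has rank ≥ 2; CP rank is at least every unfolding rank, so rank(T) ≥ 2. (Unfolding ranks only ever bound the CP rank from below — rank(T) can be strictly larger than all of them — so the matching upper bound has to come from an explicit 2-term decomposition.)
Upper bound — finding two terms. Write S_k = T[:,:,k] for the frontal slices: S₁ = [[3, 30], [-1, -28]], S₂ = [[3, -15], [-1, 17]].
If T = a₁ ⊗ b₁ ⊗ c₁ + a₂ ⊗ b₂ ⊗ c₂ then each S_k = c₁[k]·a₁b₁ᵀ + c₂[k]·a₂b₂ᵀ. S₁ and S₂ are linearly independent, so a₁b₁ᵀ and a₂b₂ᵀ must span the same plane of matrices: they are the rank-1 matrices of the form x·S₁ + y·S₂.
det(x·S₁ + y·S₂) is −54·x² − 18·xy + 36·y² = (-18)·(3·x − 2·y)(x + y), vanishing at (x:y) = (2:3) and (1:-1).
M₁ = 2·S₁ + 3·S₂ = [[15, 15], [-5, -5]] = 5·[3, -1][1, 1]ᵀ and M₂ = S₁ − S₂ = [[0, 45], [0, -45]] = 45·[1, -1][0, 1]ᵀ, so take a₁ = [3, -1], b₁ = [1, 1], a₂ = [1, -1], b₂ = [0, 1].
Each slice is an integer combination of E₁ = a₁b₁ᵀ and E₂ = a₂b₂ᵀ: S₁ = E₁ + 27·E₂, S₂ = E₁ − 18·E₂; reading off coefficients, c₁ = [1, 1] and c₂ = [27, -18].
Hence T = [3, -1] ⊗ [1, 1] ⊗ [1, 1] + [1, -1] ⊗ [0, 1] ⊗ [27, -18], so rank(T) ≤ 2.
These bounds meet, so rank(T) = 2.
Check entry T[2,1,2] = -1: (-1)·(1)·(1) + (-1)·(0)·(-18) = -1.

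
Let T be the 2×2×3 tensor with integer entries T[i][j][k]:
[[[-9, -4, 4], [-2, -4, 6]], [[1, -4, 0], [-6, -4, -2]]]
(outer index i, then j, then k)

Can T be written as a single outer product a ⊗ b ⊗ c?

The mode-3 unfolding of T (rows indexed by k, columns by (i,j) = (0,0), (0,1), (1,0), (1,1)) is [[-9, -2, 1, -6], [-4, -4, -4, -4], [4, 6, 0, -2]].
There the 3×3 minor on rows k ∈ {0, 1, 2}, columns (i,j) ∈ {(0,0), (0,1), (1,0)} is det [[-9, -2, 1], [-4, -4, -4], [4, 6, 0]] = -192 ≠ 0, so this unfolding has rank ≥ 3; CP rank is at least every unfolding rank, so rank(T) ≥ 3.
In particular rank(T) ≥ 3 > 1, so T is not rank-1.

No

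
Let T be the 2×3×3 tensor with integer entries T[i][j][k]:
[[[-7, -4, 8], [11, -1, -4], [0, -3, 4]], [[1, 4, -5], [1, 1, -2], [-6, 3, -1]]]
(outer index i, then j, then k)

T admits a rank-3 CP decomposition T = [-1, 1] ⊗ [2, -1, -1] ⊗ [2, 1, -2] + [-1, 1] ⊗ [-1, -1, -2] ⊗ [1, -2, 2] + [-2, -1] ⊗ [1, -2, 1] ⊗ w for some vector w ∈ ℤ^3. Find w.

w = [2, 0, -1]

Subtract the known terms from T to get the rank-1 residual R = [-2, -1] ⊗ [1, -2, 1] ⊗ w, so R[i,j,k] = a[i]·b[j]·w[k]. Pick indices with nonzero a[0]·b[0] = (-2)·(1) = -2. Only the fibre through (0,0,·) is needed: R[0,0,:] = T[0,0,:] − Σₗ aₗ[0]bₗ[0]cₗ = [-7, -4, 8] − (-1)·(2)·[2, 1, -2] − (-1)·(-1)·[1, -2, 2] = [-4, 0, 2]. Then w[k] = R[0,0,k] / -2 for each k, giving w = [-4, 0, 2] / -2 = [2, 0, -1].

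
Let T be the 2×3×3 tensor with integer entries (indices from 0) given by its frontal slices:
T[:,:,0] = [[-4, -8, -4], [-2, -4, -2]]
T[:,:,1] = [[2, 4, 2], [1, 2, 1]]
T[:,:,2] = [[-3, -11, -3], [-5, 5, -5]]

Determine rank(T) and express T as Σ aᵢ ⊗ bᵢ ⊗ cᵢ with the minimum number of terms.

rank(T) = 2

Lower bound: the mode-3 unfolding of T (rows indexed by k, columns by (i,j) = (0,0), (0,1), (0,2), (1,0), (1,1), (1,2)) is [[-4, -8, -4, -2, -4, -2], [2, 4, 2, 1, 2, 1], [-3, -11, -3, -5, 5, -5]].
There the 2×2 minor on rows k ∈ {0, 2}, columns (i,j) ∈ {(0,0), (0,1)} is det [[-4, -8], [-3, -11]] = 20 ≠ 0, so this unfolding has rank ≥ 2; CP rank is at least every unfolding rank, so rank(T) ≥ 2. (Unfolding ranks only ever bound the CP rank from below — rank(T) can be strictly larger than all of them — so the matching upper bound has to come from an explicit 2-term decomposition.)
Upper bound — finding two terms. Write S_k = T[:,:,k] for the frontal slices: S₀ = [[-4, -8, -4], [-2, -4, -2]], S₁ = [[2, 4, 2], [1, 2, 1]], S₂ = [[-3, -11, -3], [-5, 5, -5]].
If T = a₁ ⊗ b₁ ⊗ c₁ + a₂ ⊗ b₂ ⊗ c₂ then each S_k = c₁[k]·a₁b₁ᵀ + c₂[k]·a₂b₂ᵀ. S₀ and S₂ are linearly independent, so a₁b₁ᵀ and a₂b₂ᵀ must span the same plane of matrices: they are the rank-1 matrices of the form x·S₀ + y·S₂.
The 2×2 minor of x·S₀ + y·S₂ on rows {0,1}, columns {0,1} is −70·xy − 70·y² = (-70)·(y)(x + y), vanishing at (x:y) = (1:0) and (1:-1).
M₁ = S₀ = [[-4, -8, -4], [-2, -4, -2]] = (-2)·[2, 1][1, 2, 1]ᵀ and M₂ = S₀ − S₂ = [[-1, 3, -1], [3, -9, 3]] = −[1, -3][1, -3, 1]ᵀ, so take a₁ = [2, 1], b₁ = [1, 2, 1], a₂ = [1, -3], b₂ = [1, -3, 1].
Each slice is an integer combination of E₁ = a₁b₁ᵀ and E₂ = a₂b₂ᵀ: S₀ = −2·E₁, S₁ = E₁, S₂ = −2·E₁ + E₂; reading off coefficients, c₁ = [-2, 1, -2] and c₂ = [0, 0, 1].
Hence T = [2, 1] ⊗ [1, 2, 1] ⊗ [-2, 1, -2] + [1, -3] ⊗ [1, -3, 1] ⊗ [0, 0, 1], so rank(T) ≤ 2.
These bounds meet, so rank(T) = 2.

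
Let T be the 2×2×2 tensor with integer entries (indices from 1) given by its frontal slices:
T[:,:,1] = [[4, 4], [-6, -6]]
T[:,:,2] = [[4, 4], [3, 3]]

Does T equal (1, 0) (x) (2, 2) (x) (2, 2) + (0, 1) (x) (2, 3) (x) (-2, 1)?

Reconstruct entry (2,1,1) from the claimed factors: Σₗ aₗ[2]bₗ[1]cₗ[1] = (0)·(2)·(2) + (1)·(2)·(-2) = -4, but T[2,1,1] = -6. The claim is false.

No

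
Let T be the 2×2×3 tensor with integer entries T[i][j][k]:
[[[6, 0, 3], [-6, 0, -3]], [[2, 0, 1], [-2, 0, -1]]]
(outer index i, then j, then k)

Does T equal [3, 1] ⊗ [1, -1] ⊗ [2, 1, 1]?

No

Reconstruct entry (0,0,1) from the claimed factors: Σₗ aₗ[0]bₗ[0]cₗ[1] = (3)·(1)·(1) = 3, but T[0,0,1] = 0. The claim is false.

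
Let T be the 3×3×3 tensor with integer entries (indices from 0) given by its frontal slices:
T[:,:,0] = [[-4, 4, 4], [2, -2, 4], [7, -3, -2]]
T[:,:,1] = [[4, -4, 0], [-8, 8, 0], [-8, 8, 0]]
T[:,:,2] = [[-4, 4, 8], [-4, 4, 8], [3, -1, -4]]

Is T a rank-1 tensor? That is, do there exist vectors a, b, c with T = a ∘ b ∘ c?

The mode-2 unfolding of T (rows indexed by j, columns by (i,k) = (0,0), (0,1), (0,2), (1,0), (1,1), (1,2), (2,0), (2,1), (2,2)) is [[-4, 4, -4, 2, -8, -4, 7, -8, 3], [4, -4, 4, -2, 8, 4, -3, 8, -1], [4, 0, 8, 4, 0, 8, -2, 0, -4]].
There the 3×3 minor on rows j ∈ {0, 1, 2}, columns (i,k) ∈ {(0,0), (0,1), (2,0)} is det [[-4, 4, 7], [4, -4, -3], [4, 0, -2]] = 64 ≠ 0, so this unfolding has rank ≥ 3; CP rank is at least every unfolding rank, so rank(T) ≥ 3.
In particular rank(T) ≥ 3 > 1, so T is not rank-1.

No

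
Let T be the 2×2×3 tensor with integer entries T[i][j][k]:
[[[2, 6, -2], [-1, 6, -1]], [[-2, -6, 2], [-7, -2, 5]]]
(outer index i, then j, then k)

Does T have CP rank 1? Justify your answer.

The mode-3 unfolding of T (rows indexed by k, columns by (i,j) = (0,0), (0,1), (1,0), (1,1)) is [[2, -1, -2, -7], [6, 6, -6, -2], [-2, -1, 2, 5]].
There the 3×3 minor on rows k ∈ {0, 1, 2}, columns (i,j) ∈ {(0,0), (0,1), (1,1)} is det [[2, -1, -7], [6, 6, -2], [-2, -1, 5]] = 40 ≠ 0, so this unfolding has rank ≥ 3; CP rank is at least every unfolding rank, so rank(T) ≥ 3.
In particular rank(T) ≥ 3 > 1, so T is not rank-1.

No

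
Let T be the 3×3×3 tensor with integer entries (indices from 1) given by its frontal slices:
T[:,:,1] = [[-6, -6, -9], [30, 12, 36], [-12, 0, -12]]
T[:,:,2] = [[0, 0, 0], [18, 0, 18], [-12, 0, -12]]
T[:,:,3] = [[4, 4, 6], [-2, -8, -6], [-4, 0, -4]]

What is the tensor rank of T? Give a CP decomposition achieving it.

rank(T) = 2

Lower bound: the mode-1 unfolding of T (rows indexed by i, columns by (j,k) = (1,1), (1,2), (1,3), (2,1), (2,2), (2,3), (3,1), (3,2), (3,3)) is [[-6, 0, 4, -6, 0, 4, -9, 0, 6], [30, 18, -2, 12, 0, -8, 36, 18, -6], [-12, -12, -4, 0, 0, 0, -12, -12, -4]].
There the 2×2 minor on rows i ∈ {1, 2}, columns (j,k) ∈ {(1,1), (1,2)} is det [[-6, 0], [30, 18]] = -108 ≠ 0, so this unfolding has rank ≥ 2; CP rank is at least every unfolding rank, so rank(T) ≥ 2. (Unfolding ranks only ever bound the CP rank from below — rank(T) can be strictly larger than all of them — so the matching upper bound has to come from an explicit 2-term decomposition.)
Upper bound — finding two terms. Write S_k = T[:,:,k] for the frontal slices: S₁ = [[-6, -6, -9], [30, 12, 36], [-12, 0, -12]], S₂ = [[0, 0, 0], [18, 0, 18], [-12, 0, -12]], S₃ = [[4, 4, 6], [-2, -8, -6], [-4, 0, -4]].
If T = a₁ ⊗ b₁ ⊗ c₁ + a₂ ⊗ b₂ ⊗ c₂ then each S_k = c₁[k]·a₁b₁ᵀ + c₂[k]·a₂b₂ᵀ. S₁ and S₂ are linearly independent, so a₁b₁ᵀ and a₂b₂ᵀ must span the same plane of matrices: they are the rank-1 matrices of the form x·S₁ + y·S₂.
The 2×2 minor of x·S₁ + y·S₂ on rows {1,2}, columns {1,2} is 108·x² + 108·xy = 108·(x + y)(x), vanishing at (x:y) = (1:-1) and (0:1).
M₁ = S₁ − S₂ = [[-6, -6, -9], [12, 12, 18], [0, 0, 0]] = (-3)·[1, -2, 0][2, 2, 3]ᵀ and M₂ = S₂ = [[0, 0, 0], [18, 0, 18], [-12, 0, -12]] = 6·[0, 3, -2][1, 0, 1]ᵀ, so take a₁ = [1, -2, 0], b₁ = [2, 2, 3], a₂ = [0, 3, -2], b₂ = [1, 0, 1].
Each slice is an integer combination of E₁ = a₁b₁ᵀ and E₂ = a₂b₂ᵀ: S₁ = −3·E₁ + 6·E₂, S₂ = 6·E₂, S₃ = 2·E₁ + 2·E₂; reading off coefficients, c₁ = [-3, 0, 2] and c₂ = [6, 6, 2].
Hence T = [1, -2, 0] ⊗ [2, 2, 3] ⊗ [-3, 0, 2] + [0, 3, -2] ⊗ [1, 0, 1] ⊗ [6, 6, 2], so rank(T) ≤ 2.
These bounds meet, so rank(T) = 2.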